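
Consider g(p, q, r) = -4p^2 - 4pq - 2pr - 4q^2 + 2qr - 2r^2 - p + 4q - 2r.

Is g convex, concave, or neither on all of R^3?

g is quadratic, so its Hessian is the constant matrix H = [[-8, -4, -2], [-4, -8, 2], [-2, 2, -4]].
Leading principal minors: -8, 48, -96.
Signs alternate −, +, − ⇒ H ≺ 0 ⇒ concave.

concave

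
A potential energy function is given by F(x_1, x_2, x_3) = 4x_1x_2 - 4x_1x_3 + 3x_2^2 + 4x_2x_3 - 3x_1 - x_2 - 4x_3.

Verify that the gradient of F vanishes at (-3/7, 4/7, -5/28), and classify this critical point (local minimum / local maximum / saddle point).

∇F = (4x_2 - 4x_3 - 3, 4x_1 + 6x_2 + 4x_3 - 1, -4x_1 + 4x_2 - 4); substituting (-3/7, 4/7, -5/28) gives ∇F = (0, 0, 0), so (-3/7, 4/7, -5/28) is indeed a critical point.
The Hessian is constant: H = [[0, 4, -4], [4, 6, 4], [-4, 4, 0]].
Leading principal minors: Δ₁ = 0, Δ₂ = -16, Δ₃ = -224.
The minors fit neither the all-positive nor the alternating-sign pattern, so H is indefinite: a saddle point.

saddle point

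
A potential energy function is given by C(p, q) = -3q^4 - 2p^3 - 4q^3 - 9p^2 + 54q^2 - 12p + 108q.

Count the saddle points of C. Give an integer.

3

C separates as a function of p plus a function of q, so ∇C=0 decouples.
∂C/∂p = -6(p + 1)(p + 2) = 0 at p ∈ {-2, -1}; ∂C/∂q = -12(q - 3)(q + 1)(q + 3) = 0 at q ∈ {-3, -1, 3}.
The Hessian is diagonal: diag(C_pp, C_qq). Second derivatives: C_pp(-2)=6, C_pp(-1)=-6; C_qq(-3)=-144, C_qq(-1)=96, C_qq(3)=-288.
Saddle points occur where the two diagonal entries have opposite signs: (-2, -3), (-2, 3), (-1, -1). Count: 3.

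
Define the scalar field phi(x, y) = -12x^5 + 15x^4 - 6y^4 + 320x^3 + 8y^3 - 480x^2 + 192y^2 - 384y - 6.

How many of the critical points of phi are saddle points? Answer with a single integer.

6

phi separates as a function of x plus a function of y, so ∇phi=0 decouples.
∂phi/∂x = -60x(x - 4)(x - 1)(x + 4) = 0 at x ∈ {-4, 0, 1, 4}; ∂phi/∂y = -24(y - 4)(y - 1)(y + 4) = 0 at y ∈ {-4, 1, 4}.
The Hessian is diagonal: diag(phi_xx, phi_yy). Second derivatives: phi_xx(-4)=9600, phi_xx(0)=-960, phi_xx(1)=900, phi_xx(4)=-5760; phi_yy(-4)=-960, phi_yy(1)=360, phi_yy(4)=-576.
Saddle points occur where the two diagonal entries have opposite signs: (-4, -4), (-4, 4), (0, 1), (1, -4), (1, 4), (4, 1). Count: 6.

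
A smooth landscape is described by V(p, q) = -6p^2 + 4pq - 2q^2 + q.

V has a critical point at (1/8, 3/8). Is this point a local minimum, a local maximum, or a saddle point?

The Hessian of V is constant: H = [[-12, 4], [4, -4]].
det(H) = (-12)·(-4) − 4² = 32.
det(H) > 0 and tr(H) = -16 < 0, so H is negative definite and the point is a local maximum.

local maximum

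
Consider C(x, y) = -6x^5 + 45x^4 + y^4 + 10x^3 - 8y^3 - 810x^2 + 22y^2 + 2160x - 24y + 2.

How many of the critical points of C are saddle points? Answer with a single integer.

6

C separates as a function of x plus a function of y, so ∇C=0 decouples.
∂C/∂x = -30(x - 4)(x - 3)(x - 2)(x + 3) = 0 at x ∈ {-3, 2, 3, 4}; ∂C/∂y = 4(y - 3)(y - 2)(y - 1) = 0 at y ∈ {1, 2, 3}.
The Hessian is diagonal: diag(C_xx, C_yy). Second derivatives: C_xx(-3)=6300, C_xx(2)=-300, C_xx(3)=180, C_xx(4)=-420; C_yy(1)=8, C_yy(2)=-4, C_yy(3)=8.
Saddle points occur where the two diagonal entries have opposite signs: (-3, 2), (2, 1), (2, 3), (3, 2), (4, 1), (4, 3). Count: 6.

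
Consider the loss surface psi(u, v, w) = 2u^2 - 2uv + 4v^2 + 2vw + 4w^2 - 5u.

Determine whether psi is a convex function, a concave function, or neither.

convex

psi is quadratic, so its Hessian is the constant matrix H = [[4, -2, 0], [-2, 8, 2], [0, 2, 8]].
Leading principal minors: 4, 28, 208.
All positive ⇒ H ≻ 0 ⇒ convex.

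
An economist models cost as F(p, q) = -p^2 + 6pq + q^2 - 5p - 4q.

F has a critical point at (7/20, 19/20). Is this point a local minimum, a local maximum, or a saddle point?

saddle point

The Hessian of F is constant: H = [[-2, 6], [6, 2]].
det(H) = (-2)·2 − 6² = -40.
Since det(H) < 0, H is indefinite and the critical point is a saddle point.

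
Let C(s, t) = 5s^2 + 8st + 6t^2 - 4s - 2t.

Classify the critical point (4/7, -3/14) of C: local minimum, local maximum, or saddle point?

The Hessian of C is constant: H = [[10, 8], [8, 12]].
det(H) = 10·12 − 8² = 56.
det(H) > 0 and tr(H) = 22 > 0, so H is positive definite and the point is a local minimum.

local minimum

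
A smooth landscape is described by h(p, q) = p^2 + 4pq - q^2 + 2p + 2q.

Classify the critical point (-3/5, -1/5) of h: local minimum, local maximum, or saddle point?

The Hessian of h is constant: H = [[2, 4], [4, -2]].
det(H) = 2·(-2) − 4² = -20.
Since det(H) < 0, H is indefinite and the critical point is a saddle point.

saddle point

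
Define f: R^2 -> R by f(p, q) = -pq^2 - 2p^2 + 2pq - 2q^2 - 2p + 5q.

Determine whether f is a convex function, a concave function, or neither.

The term -pq^2 is cubic, so the Hessian is not constant.
∂²f/∂q² = -2p - 4, which takes both signs as p varies (negative for sufficiently large p). A diagonal entry of the Hessian changing sign means the Hessian is neither positive- nor negative-semidefinite on all of R^2.

neither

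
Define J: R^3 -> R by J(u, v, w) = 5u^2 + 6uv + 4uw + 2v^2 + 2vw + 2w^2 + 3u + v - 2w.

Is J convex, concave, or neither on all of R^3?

J is quadratic, so its Hessian is the constant matrix H = [[10, 6, 4], [6, 4, 2], [4, 2, 4]].
Leading principal minors: 10, 4, 8.
All positive ⇒ H ≻ 0 ⇒ convex.

convex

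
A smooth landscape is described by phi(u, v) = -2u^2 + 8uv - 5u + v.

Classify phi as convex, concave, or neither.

neither

phi is quadratic, so its Hessian is the constant matrix H = [[-4, 8], [8, 0]].
det(H) = -64, tr(H) = -4.
det(H) < 0, so H is indefinite: neither convex nor concave.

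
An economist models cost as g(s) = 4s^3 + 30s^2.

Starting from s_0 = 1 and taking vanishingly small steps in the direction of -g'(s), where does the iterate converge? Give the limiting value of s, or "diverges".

0

g'(s) = 12s(s + 5), so g'(1) = 72.
Gradient descent moves in the -g' direction, i.e. s is decreasing.
The nearest critical point in that direction is s = 0, where g'' = 60 > 0 (a local minimum). The iterate converges there.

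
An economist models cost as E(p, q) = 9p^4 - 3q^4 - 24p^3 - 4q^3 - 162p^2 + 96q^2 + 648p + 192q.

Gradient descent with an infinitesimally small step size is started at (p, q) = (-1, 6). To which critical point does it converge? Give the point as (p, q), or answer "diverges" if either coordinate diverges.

diverges

E is separable, so gradient descent decouples: p follows -∂E/∂p, q follows -∂E/∂q.
∂E/∂p = 36(p - 3)(p - 2)(p + 3); at p=-1 this is 864, so p decreases.
∂E/∂q = -12(q - 4)(q + 1)(q + 4); at q=6 this is -1680, so q increases.
The q-coordinate has no critical point in that direction and runs off to infinity.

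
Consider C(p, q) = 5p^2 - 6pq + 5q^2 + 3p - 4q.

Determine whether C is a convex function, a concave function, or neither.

C is quadratic, so its Hessian is the constant matrix H = [[10, -6], [-6, 10]].
det(H) = 64, tr(H) = 20.
det(H) > 0 and tr(H) > 0, so H is positive definite everywhere: convex.

convex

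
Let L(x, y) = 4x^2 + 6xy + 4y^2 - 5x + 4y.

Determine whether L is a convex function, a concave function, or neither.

convex

L is quadratic, so its Hessian is the constant matrix H = [[8, 6], [6, 8]].
det(H) = 28, tr(H) = 16.
det(H) > 0 and tr(H) > 0, so H is positive definite everywhere: convex.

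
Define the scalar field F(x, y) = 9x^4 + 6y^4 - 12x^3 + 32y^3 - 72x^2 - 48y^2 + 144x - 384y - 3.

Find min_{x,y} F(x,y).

F(x,y) separates as P(x) + Q(y) − 3, so its minimum is min P + min Q − 3.
P'(x) = 36(x - 2)(x - 1)(x + 2) vanishes at x ∈ {-2, 1, 2}; Q'(y) = 24(y - 2)(y + 2)(y + 4) vanishes at y ∈ {-4, -2, 2}.
Local minima of P (where P''>0): P(-2)=-336, P(2)=48. Local minima of Q: Q(-4)=256, Q(2)=-608.
So the global minimum of F is P(-2) + Q(2) − 3 = -336 − 608 − 3 = -947, attained at (-2, 2).

-947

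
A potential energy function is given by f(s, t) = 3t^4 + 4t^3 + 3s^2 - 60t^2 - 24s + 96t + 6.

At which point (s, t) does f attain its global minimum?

(4, -4)

f(s,t) separates as P(s) + Q(t) + 6, so its minimum is min P + min Q + 6.
P'(s) = 6s - 24 vanishes at s ∈ {4}; Q'(t) = 12(t - 2)(t - 1)(t + 4) vanishes at t ∈ {-4, 1, 2}.
Local minima of P (where P''>0): P(4)=-48. Local minima of Q: Q(-4)=-832, Q(2)=32.
So the global minimum of f is P(4) + Q(-4) + 6 = -48 − 832 + 6 = -874, attained at (4, -4).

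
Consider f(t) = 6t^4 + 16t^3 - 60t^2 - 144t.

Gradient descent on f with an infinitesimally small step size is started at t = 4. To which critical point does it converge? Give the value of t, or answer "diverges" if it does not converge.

2

f'(t) = 24(t - 2)(t + 1)(t + 3), so f'(4) = 1680.
Gradient descent moves in the -f' direction, i.e. t is decreasing.
The nearest critical point in that direction is t = 2, where f'' = 360 > 0 (a local minimum). The iterate converges there.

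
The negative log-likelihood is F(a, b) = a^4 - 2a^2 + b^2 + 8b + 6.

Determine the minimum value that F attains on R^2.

F(a,b) separates as P(a) + Q(b) + 6, so its minimum is min P + min Q + 6.
P'(a) = 4a(a - 1)(a + 1) vanishes at a ∈ {-1, 0, 1}; Q'(b) = 2b + 8 vanishes at b ∈ {-4}.
Local minima of P (where P''>0): P(-1)=-1, P(1)=-1. Local minima of Q: Q(-4)=-16.
So the global minimum of F is P(-1) + Q(-4) + 6 = -1 − 16 + 6 = -11, attained at (-1, -4).

-11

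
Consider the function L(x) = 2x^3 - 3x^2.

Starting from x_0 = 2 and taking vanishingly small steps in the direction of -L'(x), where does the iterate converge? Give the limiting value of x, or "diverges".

L'(x) = 6x(x - 1), so L'(2) = 12.
Gradient descent moves in the -L' direction, i.e. x is decreasing.
The nearest critical point in that direction is x = 1, where L'' = 6 > 0 (a local minimum). The iterate converges there.

1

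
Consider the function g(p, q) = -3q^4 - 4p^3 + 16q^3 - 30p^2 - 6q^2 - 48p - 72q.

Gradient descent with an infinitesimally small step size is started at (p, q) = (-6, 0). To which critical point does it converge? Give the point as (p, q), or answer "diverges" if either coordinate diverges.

(-4, 2)

g is separable, so gradient descent decouples: p follows -∂g/∂p, q follows -∂g/∂q.
∂g/∂p = -12(p + 1)(p + 4); at p=-6 this is -120, so p increases.
∂g/∂q = -12(q - 3)(q - 2)(q + 1); at q=0 this is -72, so q increases.
p converges to its nearest critical value -4 (a local min of the p-part); q converges to 2. The iterate converges to (-4, 2).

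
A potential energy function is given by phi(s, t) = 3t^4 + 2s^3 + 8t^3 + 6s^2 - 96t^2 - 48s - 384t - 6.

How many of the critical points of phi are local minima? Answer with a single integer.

phi separates as a function of s plus a function of t, so ∇phi=0 decouples.
∂phi/∂s = 6(s - 2)(s + 4) = 0 at s ∈ {-4, 2}; ∂phi/∂t = 12(t - 4)(t + 2)(t + 4) = 0 at t ∈ {-4, -2, 4}.
The Hessian is diagonal: diag(phi_ss, phi_tt). Second derivatives: phi_ss(-4)=-36, phi_ss(2)=36; phi_tt(-4)=192, phi_tt(-2)=-144, phi_tt(4)=576.
Local minima occur where both diagonal entries positive: (2, -4), (2, 4). Count: 2.

2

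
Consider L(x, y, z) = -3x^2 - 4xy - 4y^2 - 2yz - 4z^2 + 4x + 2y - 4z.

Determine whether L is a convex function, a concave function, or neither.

L is quadratic, so its Hessian is the constant matrix H = [[-6, -4, 0], [-4, -8, -2], [0, -2, -8]].
Leading principal minors: -6, 32, -232.
Signs alternate −, +, − ⇒ H ≺ 0 ⇒ concave.

concave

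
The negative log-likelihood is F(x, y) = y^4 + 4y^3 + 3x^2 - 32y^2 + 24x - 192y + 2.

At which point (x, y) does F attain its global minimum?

(-4, 4)

F(x,y) separates as P(x) + Q(y) + 2, so its minimum is min P + min Q + 2.
P'(x) = 6x + 24 vanishes at x ∈ {-4}; Q'(y) = 4(y - 4)(y + 3)(y + 4) vanishes at y ∈ {-4, -3, 4}.
Local minima of P (where P''>0): P(-4)=-48. Local minima of Q: Q(-4)=256, Q(4)=-768.
So the global minimum of F is P(-4) + Q(4) + 2 = -48 − 768 + 2 = -814, attained at (-4, 4).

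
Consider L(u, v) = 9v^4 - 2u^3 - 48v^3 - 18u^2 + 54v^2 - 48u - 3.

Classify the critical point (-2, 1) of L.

local maximum

The mixed partial ∂²L/∂u∂v is 0, so the Hessian at any point is diag(L_uu, L_vv) = diag(-12(u + 3), 36(3v^2 - 8v + 3)).
At (-2, 1): H = diag(-12, -72).
Both eigenvalues are negative, so H is negative definite: a local maximum.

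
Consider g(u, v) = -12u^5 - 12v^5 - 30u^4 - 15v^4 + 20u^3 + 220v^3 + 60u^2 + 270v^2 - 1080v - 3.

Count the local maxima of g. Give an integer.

g separates as a function of u plus a function of v, so ∇g=0 decouples.
∂g/∂u = -60u(u - 1)(u + 1)(u + 2) = 0 at u ∈ {-2, -1, 0, 1}; ∂g/∂v = -60(v - 3)(v - 1)(v + 2)(v + 3) = 0 at v ∈ {-3, -2, 1, 3}.
The Hessian is diagonal: diag(g_uu, g_vv). Second derivatives: g_uu(-2)=360, g_uu(-1)=-120, g_uu(0)=120, g_uu(1)=-360; g_vv(-3)=1440, g_vv(-2)=-900, g_vv(1)=1440, g_vv(3)=-3600.
Local maxima occur where both diagonal entries negative: (-1, -2), (-1, 3), (1, -2), (1, 3). Count: 4.

4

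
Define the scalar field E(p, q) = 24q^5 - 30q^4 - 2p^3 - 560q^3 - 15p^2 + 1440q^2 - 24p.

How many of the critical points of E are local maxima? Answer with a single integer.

E separates as a function of p plus a function of q, so ∇E=0 decouples.
∂E/∂p = -6(p + 1)(p + 4) = 0 at p ∈ {-4, -1}; ∂E/∂q = 120q(q - 3)(q - 2)(q + 4) = 0 at q ∈ {-4, 0, 2, 3}.
The Hessian is diagonal: diag(E_pp, E_qq). Second derivatives: E_pp(-4)=18, E_pp(-1)=-18; E_qq(-4)=-20160, E_qq(0)=2880, E_qq(2)=-1440, E_qq(3)=2520.
Local maxima occur where both diagonal entries negative: (-1, -4), (-1, 2). Count: 2.

2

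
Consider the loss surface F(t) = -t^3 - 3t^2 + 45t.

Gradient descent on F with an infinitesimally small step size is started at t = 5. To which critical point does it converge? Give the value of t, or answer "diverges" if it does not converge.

diverges

F'(t) = -3(t - 3)(t + 5), so F'(5) = -60.
Gradient descent moves in the -F' direction, i.e. t is increasing.
There is no critical point above t=5, and F' keeps the same sign, so the iterate runs off to +∞.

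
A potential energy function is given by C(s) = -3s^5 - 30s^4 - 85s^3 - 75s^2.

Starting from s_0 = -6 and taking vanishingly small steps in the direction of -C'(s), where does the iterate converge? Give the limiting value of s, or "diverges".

-5

C'(s) = -15s(s + 1)(s + 2)(s + 5), so C'(-6) = -1800.
Gradient descent moves in the -C' direction, i.e. s is increasing.
The nearest critical point in that direction is s = -5, where C'' = 900 > 0 (a local minimum). The iterate converges there.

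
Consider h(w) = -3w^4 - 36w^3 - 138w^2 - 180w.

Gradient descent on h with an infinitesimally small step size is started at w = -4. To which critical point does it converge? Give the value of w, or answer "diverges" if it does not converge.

h'(w) = -12(w + 1)(w + 3)(w + 5), so h'(-4) = -36.
Gradient descent moves in the -h' direction, i.e. w is increasing.
The nearest critical point in that direction is w = -3, where h'' = 48 > 0 (a local minimum). The iterate converges there.

-3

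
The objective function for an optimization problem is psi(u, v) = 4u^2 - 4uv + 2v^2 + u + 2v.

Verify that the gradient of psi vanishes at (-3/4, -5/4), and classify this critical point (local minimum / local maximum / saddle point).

local minimum

∇psi = (8u - 4v + 1, -4u + 4v + 2); substituting (-3/4, -5/4) gives ∇psi = (0, 0), so (-3/4, -5/4) is indeed a critical point.
The Hessian of psi is constant: H = [[8, -4], [-4, 4]].
det(H) = 8·4 − (-4)² = 16.
det(H) > 0 and tr(H) = 12 > 0, so H is positive definite and the point is a local minimum.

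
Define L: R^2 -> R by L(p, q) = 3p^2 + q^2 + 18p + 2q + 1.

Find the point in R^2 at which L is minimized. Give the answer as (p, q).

(-3, -1)

L(p,q) separates as A(p) + B(q) + 1, so its minimum is min A + min B + 1.
A'(p) = 6p + 18 vanishes at p ∈ {-3}; B'(q) = 2q + 2 vanishes at q ∈ {-1}.
Local minima of A (where A''>0): A(-3)=-27. Local minima of B: B(-1)=-1.
So the global minimum of L is A(-3) + B(-1) + 1 = -27 − 1 + 1 = -27, attained at (-3, -1).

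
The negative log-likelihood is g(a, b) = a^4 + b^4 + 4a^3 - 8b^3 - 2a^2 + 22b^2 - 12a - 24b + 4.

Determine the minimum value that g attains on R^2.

-14

g(a,b) separates as P(a) + Q(b) + 4, so its minimum is min P + min Q + 4.
P'(a) = 4(a - 1)(a + 1)(a + 3) vanishes at a ∈ {-3, -1, 1}; Q'(b) = 4(b - 3)(b - 2)(b - 1) vanishes at b ∈ {1, 2, 3}.
Local minima of P (where P''>0): P(-3)=-9, P(1)=-9. Local minima of Q: Q(1)=-9, Q(3)=-9.
So the global minimum of g is P(-3) + Q(1) + 4 = -9 − 9 + 4 = -14, attained at (-3, 1).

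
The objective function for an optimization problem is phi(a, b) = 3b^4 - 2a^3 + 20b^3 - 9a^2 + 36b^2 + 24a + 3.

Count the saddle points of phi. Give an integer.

phi separates as a function of a plus a function of b, so ∇phi=0 decouples.
∂phi/∂a = -6(a - 1)(a + 4) = 0 at a ∈ {-4, 1}; ∂phi/∂b = 12b(b + 2)(b + 3) = 0 at b ∈ {-3, -2, 0}.
The Hessian is diagonal: diag(phi_aa, phi_bb). Second derivatives: phi_aa(-4)=30, phi_aa(1)=-30; phi_bb(-3)=36, phi_bb(-2)=-24, phi_bb(0)=72.
Saddle points occur where the two diagonal entries have opposite signs: (-4, -2), (1, -3), (1, 0). Count: 3.

3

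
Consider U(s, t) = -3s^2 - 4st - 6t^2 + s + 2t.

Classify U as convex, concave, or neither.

concave

U is quadratic, so its Hessian is the constant matrix H = [[-6, -4], [-4, -12]].
det(H) = 56, tr(H) = -18.
det(H) > 0 and tr(H) < 0, so H is negative definite everywhere: concave.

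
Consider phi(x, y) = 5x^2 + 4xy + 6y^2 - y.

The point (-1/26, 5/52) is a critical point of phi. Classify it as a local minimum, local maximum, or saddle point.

local minimum

The Hessian of phi is constant: H = [[10, 4], [4, 12]].
det(H) = 10·12 − 4² = 104.
det(H) > 0 and tr(H) = 22 > 0, so H is positive definite and the point is a local minimum.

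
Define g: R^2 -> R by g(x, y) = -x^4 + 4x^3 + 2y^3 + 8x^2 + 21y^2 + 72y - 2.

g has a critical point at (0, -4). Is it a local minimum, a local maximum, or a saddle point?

The mixed partial ∂²g/∂x∂y is 0, so the Hessian at any point is diag(g_xx, g_yy) = diag(4(-3x^2 + 6x + 4), 6(2y + 7)).
At (0, -4): H = diag(16, -6).
The eigenvalues have opposite signs, so H is indefinite: a saddle point.

saddle point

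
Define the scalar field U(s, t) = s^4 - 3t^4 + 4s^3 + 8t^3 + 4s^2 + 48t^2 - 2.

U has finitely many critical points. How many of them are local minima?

U separates as a function of s plus a function of t, so ∇U=0 decouples.
∂U/∂s = 4s(s + 1)(s + 2) = 0 at s ∈ {-2, -1, 0}; ∂U/∂t = -12t(t - 4)(t + 2) = 0 at t ∈ {-2, 0, 4}.
The Hessian is diagonal: diag(U_ss, U_tt). Second derivatives: U_ss(-2)=8, U_ss(-1)=-4, U_ss(0)=8; U_tt(-2)=-144, U_tt(0)=96, U_tt(4)=-288.
Local minima occur where both diagonal entries positive: (-2, 0), (0, 0). Count: 2.

2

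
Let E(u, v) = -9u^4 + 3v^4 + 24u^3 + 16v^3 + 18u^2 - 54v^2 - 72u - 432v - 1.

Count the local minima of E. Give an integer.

E separates as a function of u plus a function of v, so ∇E=0 decouples.
∂E/∂u = -36(u - 2)(u - 1)(u + 1) = 0 at u ∈ {-1, 1, 2}; ∂E/∂v = 12(v - 3)(v + 3)(v + 4) = 0 at v ∈ {-4, -3, 3}.
The Hessian is diagonal: diag(E_uu, E_vv). Second derivatives: E_uu(-1)=-216, E_uu(1)=72, E_uu(2)=-108; E_vv(-4)=84, E_vv(-3)=-72, E_vv(3)=504.
Local minima occur where both diagonal entries positive: (1, -4), (1, 3). Count: 2.

2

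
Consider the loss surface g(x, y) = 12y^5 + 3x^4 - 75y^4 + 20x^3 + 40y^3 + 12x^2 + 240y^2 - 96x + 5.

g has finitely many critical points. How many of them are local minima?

g separates as a function of x plus a function of y, so ∇g=0 decouples.
∂g/∂x = 12(x - 1)(x + 2)(x + 4) = 0 at x ∈ {-4, -2, 1}; ∂g/∂y = 60y(y - 4)(y - 2)(y + 1) = 0 at y ∈ {-1, 0, 2, 4}.
The Hessian is diagonal: diag(g_xx, g_yy). Second derivatives: g_xx(-4)=120, g_xx(-2)=-72, g_xx(1)=180; g_yy(-1)=-900, g_yy(0)=480, g_yy(2)=-720, g_yy(4)=2400.
Local minima occur where both diagonal entries positive: (-4, 0), (-4, 4), (1, 0), (1, 4). Count: 4.

4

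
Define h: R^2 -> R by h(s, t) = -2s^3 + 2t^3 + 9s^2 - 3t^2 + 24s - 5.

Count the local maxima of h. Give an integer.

1

h separates as a function of s plus a function of t, so ∇h=0 decouples.
∂h/∂s = -6(s - 4)(s + 1) = 0 at s ∈ {-1, 4}; ∂h/∂t = 6t(t - 1) = 0 at t ∈ {0, 1}.
The Hessian is diagonal: diag(h_ss, h_tt). Second derivatives: h_ss(-1)=30, h_ss(4)=-30; h_tt(0)=-6, h_tt(1)=6.
Local maxima occur where both diagonal entries negative: (4, 0). Count: 1.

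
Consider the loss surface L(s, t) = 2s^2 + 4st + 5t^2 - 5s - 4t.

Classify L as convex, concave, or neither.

L is quadratic, so its Hessian is the constant matrix H = [[4, 4], [4, 10]].
det(H) = 24, tr(H) = 14.
det(H) > 0 and tr(H) > 0, so H is positive definite everywhere: convex.

convex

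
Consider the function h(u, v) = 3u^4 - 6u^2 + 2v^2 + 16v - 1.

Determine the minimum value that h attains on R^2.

h(u,v) separates as P(u) + Q(v) − 1, so its minimum is min P + min Q − 1.
P'(u) = 12u(u - 1)(u + 1) vanishes at u ∈ {-1, 0, 1}; Q'(v) = 4v + 16 vanishes at v ∈ {-4}.
Local minima of P (where P''>0): P(-1)=-3, P(1)=-3. Local minima of Q: Q(-4)=-32.
So the global minimum of h is P(-1) + Q(-4) − 1 = -3 − 32 − 1 = -36, attained at (-1, -4).

-36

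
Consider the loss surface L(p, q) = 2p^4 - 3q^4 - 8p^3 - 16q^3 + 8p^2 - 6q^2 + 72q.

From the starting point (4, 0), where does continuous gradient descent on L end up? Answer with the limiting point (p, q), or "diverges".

(2, -2)

L is separable, so gradient descent decouples: p follows -∂L/∂p, q follows -∂L/∂q.
∂L/∂p = 8p(p - 2)(p - 1); at p=4 this is 192, so p decreases.
∂L/∂q = -12(q - 1)(q + 2)(q + 3); at q=0 this is 72, so q decreases.
p converges to its nearest critical value 2 (a local min of the p-part); q converges to -2. The iterate converges to (2, -2).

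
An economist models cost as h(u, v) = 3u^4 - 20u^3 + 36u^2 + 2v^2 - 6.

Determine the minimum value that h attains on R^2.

h(u,v) separates as P(u) + Q(v) − 6, so its minimum is min P + min Q − 6.
P'(u) = 12u(u - 3)(u - 2) vanishes at u ∈ {0, 2, 3}; Q'(v) = 4v vanishes at v ∈ {0}.
Local minima of P (where P''>0): P(0)=0, P(3)=27. Local minima of Q: Q(0)=0.
So the global minimum of h is P(0) + Q(0) − 6 = 0 + 0 − 6 = -6, attained at (0, 0).

-6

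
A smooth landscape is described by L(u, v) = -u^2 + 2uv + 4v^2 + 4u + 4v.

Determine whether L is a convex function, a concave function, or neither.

L is quadratic, so its Hessian is the constant matrix H = [[-2, 2], [2, 8]].
det(H) = -20, tr(H) = 6.
det(H) < 0, so H is indefinite: neither convex nor concave.

neither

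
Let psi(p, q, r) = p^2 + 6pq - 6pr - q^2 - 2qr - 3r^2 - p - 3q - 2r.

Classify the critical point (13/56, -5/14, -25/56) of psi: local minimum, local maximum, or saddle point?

The Hessian is constant: H = [[2, 6, -6], [6, -2, -2], [-6, -2, -6]].
Leading principal minors: Δ₁ = 2, Δ₂ = -40, Δ₃ = 448.
The minors fit neither the all-positive nor the alternating-sign pattern, so H is indefinite: a saddle point.

saddle point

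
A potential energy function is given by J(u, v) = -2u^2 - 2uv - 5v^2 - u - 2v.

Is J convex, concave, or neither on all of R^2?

J is quadratic, so its Hessian is the constant matrix H = [[-4, -2], [-2, -10]].
det(H) = 36, tr(H) = -14.
det(H) > 0 and tr(H) < 0, so H is negative definite everywhere: concave.

concave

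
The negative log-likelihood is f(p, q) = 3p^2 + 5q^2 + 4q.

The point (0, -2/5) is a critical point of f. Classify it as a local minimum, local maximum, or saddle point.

local minimum

The Hessian of f is constant: H = [[6, 0], [0, 10]].
det(H) = 6·10 − 0² = 60.
det(H) > 0 and tr(H) = 16 > 0, so H is positive definite and the point is a local minimum.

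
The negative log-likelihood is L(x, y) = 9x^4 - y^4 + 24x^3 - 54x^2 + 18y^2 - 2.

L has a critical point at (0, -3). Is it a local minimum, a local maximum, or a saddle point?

The mixed partial ∂²L/∂x∂y is 0, so the Hessian at any point is diag(L_xx, L_yy) = diag(36(3x^2 + 4x - 3), 12(-y^2 + 3)).
At (0, -3): H = diag(-108, -72).
Both eigenvalues are negative, so H is negative definite: a local maximum.

local maximum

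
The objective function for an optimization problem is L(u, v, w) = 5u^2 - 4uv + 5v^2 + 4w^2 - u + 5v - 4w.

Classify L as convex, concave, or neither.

L is quadratic, so its Hessian is the constant matrix H = [[10, -4, 0], [-4, 10, 0], [0, 0, 8]].
Leading principal minors: 10, 84, 672.
All positive ⇒ H ≻ 0 ⇒ convex.

convex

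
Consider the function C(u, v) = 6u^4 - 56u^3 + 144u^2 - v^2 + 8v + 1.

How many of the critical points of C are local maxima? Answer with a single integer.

C separates as a function of u plus a function of v, so ∇C=0 decouples.
∂C/∂u = 24u(u - 4)(u - 3) = 0 at u ∈ {0, 3, 4}; ∂C/∂v = -2(v - 4) = 0 at v ∈ {4}.
The Hessian is diagonal: diag(C_uu, C_vv). Second derivatives: C_uu(0)=288, C_uu(3)=-72, C_uu(4)=96; C_vv(4)=-2.
Local maxima occur where both diagonal entries negative: (3, 4). Count: 1.

1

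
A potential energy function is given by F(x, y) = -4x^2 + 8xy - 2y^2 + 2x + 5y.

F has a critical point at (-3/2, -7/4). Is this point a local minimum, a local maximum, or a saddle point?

saddle point

The Hessian of F is constant: H = [[-8, 8], [8, -4]].
det(H) = (-8)·(-4) − 8² = -32.
Since det(H) < 0, H is indefinite and the critical point is a saddle point.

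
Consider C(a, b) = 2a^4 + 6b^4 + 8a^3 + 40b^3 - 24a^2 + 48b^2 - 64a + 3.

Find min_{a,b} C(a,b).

-381

C(a,b) separates as P(a) + Q(b) + 3, so its minimum is min P + min Q + 3.
P'(a) = 8(a - 2)(a + 1)(a + 4) vanishes at a ∈ {-4, -1, 2}; Q'(b) = 24b(b + 1)(b + 4) vanishes at b ∈ {-4, -1, 0}.
Local minima of P (where P''>0): P(-4)=-128, P(2)=-128. Local minima of Q: Q(-4)=-256, Q(0)=0.
So the global minimum of C is P(-4) + Q(-4) + 3 = -128 − 256 + 3 = -381, attained at (-4, -4).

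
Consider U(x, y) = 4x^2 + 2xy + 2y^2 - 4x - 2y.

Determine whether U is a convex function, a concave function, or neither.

U is quadratic, so its Hessian is the constant matrix H = [[8, 2], [2, 4]].
det(H) = 28, tr(H) = 12.
det(H) > 0 and tr(H) > 0, so H is positive definite everywhere: convex.

convex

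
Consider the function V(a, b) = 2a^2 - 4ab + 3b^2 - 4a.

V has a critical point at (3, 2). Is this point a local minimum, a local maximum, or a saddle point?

local minimum

The Hessian of V is constant: H = [[4, -4], [-4, 6]].
det(H) = 4·6 − (-4)² = 8.
det(H) > 0 and tr(H) = 10 > 0, so H is positive definite and the point is a local minimum.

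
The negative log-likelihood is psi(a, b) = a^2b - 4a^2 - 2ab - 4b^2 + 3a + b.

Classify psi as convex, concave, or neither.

neither

The term a^2b is cubic, so the Hessian is not constant.
∂²psi/∂a² = 2b - 8, which takes both signs as b varies (negative for sufficiently negative b). A diagonal entry of the Hessian changing sign means the Hessian is neither positive- nor negative-semidefinite on all of R^2.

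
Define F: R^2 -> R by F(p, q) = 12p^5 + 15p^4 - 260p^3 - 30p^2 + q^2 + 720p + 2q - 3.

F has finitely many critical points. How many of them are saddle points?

F separates as a function of p plus a function of q, so ∇F=0 decouples.
∂F/∂p = 60(p - 3)(p - 1)(p + 1)(p + 4) = 0 at p ∈ {-4, -1, 1, 3}; ∂F/∂q = 2(q + 1) = 0 at q ∈ {-1}.
The Hessian is diagonal: diag(F_pp, F_qq). Second derivatives: F_pp(-4)=-6300, F_pp(-1)=1440, F_pp(1)=-1200, F_pp(3)=3360; F_qq(-1)=2.
Saddle points occur where the two diagonal entries have opposite signs: (-4, -1), (1, -1). Count: 2.

2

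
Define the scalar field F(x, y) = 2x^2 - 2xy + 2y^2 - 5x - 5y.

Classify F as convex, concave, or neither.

F is quadratic, so its Hessian is the constant matrix H = [[4, -2], [-2, 4]].
det(H) = 12, tr(H) = 8.
det(H) > 0 and tr(H) > 0, so H is positive definite everywhere: convex.

convex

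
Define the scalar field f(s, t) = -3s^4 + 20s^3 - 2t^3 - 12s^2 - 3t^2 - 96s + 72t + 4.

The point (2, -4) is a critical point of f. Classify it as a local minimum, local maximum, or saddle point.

local minimum

The mixed partial ∂²f/∂s∂t is 0, so the Hessian at any point is diag(f_ss, f_tt) = diag(12(-3s^2 + 10s - 2), -6(2t + 1)).
At (2, -4): H = diag(72, 42).
Both eigenvalues are positive, so H is positive definite: a local minimum.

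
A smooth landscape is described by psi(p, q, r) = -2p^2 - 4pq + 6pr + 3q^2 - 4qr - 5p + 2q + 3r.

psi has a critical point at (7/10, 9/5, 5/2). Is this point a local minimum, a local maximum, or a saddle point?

The Hessian is constant: H = [[-4, -4, 6], [-4, 6, -4], [6, -4, 0]].
Leading principal minors: Δ₁ = -4, Δ₂ = -40, Δ₃ = 40.
The minors fit neither the all-positive nor the alternating-sign pattern, so H is indefinite: a saddle point.

saddle point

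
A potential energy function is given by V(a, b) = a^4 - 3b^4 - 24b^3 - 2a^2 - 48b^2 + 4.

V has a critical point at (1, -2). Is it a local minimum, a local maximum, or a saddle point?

local minimum

The mixed partial ∂²V/∂a∂b is 0, so the Hessian at any point is diag(V_aa, V_bb) = diag(4(3a^2 - 1), -12(3b^2 + 12b + 8)).
At (1, -2): H = diag(8, 48).
Both eigenvalues are positive, so H is positive definite: a local minimum.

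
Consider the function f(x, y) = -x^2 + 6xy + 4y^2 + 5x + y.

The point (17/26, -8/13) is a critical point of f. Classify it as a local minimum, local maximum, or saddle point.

saddle point

The Hessian of f is constant: H = [[-2, 6], [6, 8]].
det(H) = (-2)·8 − 6² = -52.
Since det(H) < 0, H is indefinite and the critical point is a saddle point.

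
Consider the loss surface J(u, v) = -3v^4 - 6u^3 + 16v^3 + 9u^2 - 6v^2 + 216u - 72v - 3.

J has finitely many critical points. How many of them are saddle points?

3

J separates as a function of u plus a function of v, so ∇J=0 decouples.
∂J/∂u = -18(u - 4)(u + 3) = 0 at u ∈ {-3, 4}; ∂J/∂v = -12(v - 3)(v - 2)(v + 1) = 0 at v ∈ {-1, 2, 3}.
The Hessian is diagonal: diag(J_uu, J_vv). Second derivatives: J_uu(-3)=126, J_uu(4)=-126; J_vv(-1)=-144, J_vv(2)=36, J_vv(3)=-48.
Saddle points occur where the two diagonal entries have opposite signs: (-3, -1), (-3, 3), (4, 2). Count: 3.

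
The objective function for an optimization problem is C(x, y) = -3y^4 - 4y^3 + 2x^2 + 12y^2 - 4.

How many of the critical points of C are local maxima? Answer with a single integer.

0

C separates as a function of x plus a function of y, so ∇C=0 decouples.
∂C/∂x = 4x = 0 at x ∈ {0}; ∂C/∂y = -12y(y - 1)(y + 2) = 0 at y ∈ {-2, 0, 1}.
The Hessian is diagonal: diag(C_xx, C_yy). Second derivatives: C_xx(0)=4; C_yy(-2)=-72, C_yy(0)=24, C_yy(1)=-36.
Local maxima occur where both diagonal entries negative: none. Count: 0.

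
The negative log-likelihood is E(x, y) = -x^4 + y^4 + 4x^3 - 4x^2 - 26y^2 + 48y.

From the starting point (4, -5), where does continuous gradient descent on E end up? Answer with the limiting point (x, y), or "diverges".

E is separable, so gradient descent decouples: x follows -∂E/∂x, y follows -∂E/∂y.
∂E/∂x = -4x(x - 2)(x - 1); at x=4 this is -96, so x increases.
∂E/∂y = 4(y - 3)(y - 1)(y + 4); at y=-5 this is -192, so y increases.
The x-coordinate has no critical point in that direction and runs off to infinity.

diverges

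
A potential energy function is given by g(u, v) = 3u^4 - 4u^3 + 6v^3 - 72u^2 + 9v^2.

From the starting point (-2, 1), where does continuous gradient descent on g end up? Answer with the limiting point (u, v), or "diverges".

g is separable, so gradient descent decouples: u follows -∂g/∂u, v follows -∂g/∂v.
∂g/∂u = 12u(u - 4)(u + 3); at u=-2 this is 144, so u decreases.
∂g/∂v = 18v(v + 1); at v=1 this is 36, so v decreases.
u converges to its nearest critical value -3 (a local min of the u-part); v converges to 0. The iterate converges to (-3, 0).

(-3, 0)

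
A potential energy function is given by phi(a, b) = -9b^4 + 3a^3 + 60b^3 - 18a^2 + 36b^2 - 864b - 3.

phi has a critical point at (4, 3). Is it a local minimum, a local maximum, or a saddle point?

local minimum

The mixed partial ∂²phi/∂a∂b is 0, so the Hessian at any point is diag(phi_aa, phi_bb) = diag(18(a - 2), 36(-3b^2 + 10b + 2)).
At (4, 3): H = diag(36, 180).
Both eigenvalues are positive, so H is positive definite: a local minimum.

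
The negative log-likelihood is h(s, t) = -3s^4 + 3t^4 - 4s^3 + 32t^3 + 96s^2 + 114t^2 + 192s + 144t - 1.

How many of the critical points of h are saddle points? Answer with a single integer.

5

h separates as a function of s plus a function of t, so ∇h=0 decouples.
∂h/∂s = -12(s - 4)(s + 1)(s + 4) = 0 at s ∈ {-4, -1, 4}; ∂h/∂t = 12(t + 1)(t + 3)(t + 4) = 0 at t ∈ {-4, -3, -1}.
The Hessian is diagonal: diag(h_ss, h_tt). Second derivatives: h_ss(-4)=-288, h_ss(-1)=180, h_ss(4)=-480; h_tt(-4)=36, h_tt(-3)=-24, h_tt(-1)=72.
Saddle points occur where the two diagonal entries have opposite signs: (-4, -4), (-4, -1), (-1, -3), (4, -4), (4, -1). Count: 5.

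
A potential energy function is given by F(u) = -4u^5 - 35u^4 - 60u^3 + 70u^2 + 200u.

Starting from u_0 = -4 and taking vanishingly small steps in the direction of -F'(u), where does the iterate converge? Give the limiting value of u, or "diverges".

-5

F'(u) = -20(u - 1)(u + 1)(u + 2)(u + 5), so F'(-4) = 600.
Gradient descent moves in the -F' direction, i.e. u is decreasing.
The nearest critical point in that direction is u = -5, where F'' = 1440 > 0 (a local minimum). The iterate converges there.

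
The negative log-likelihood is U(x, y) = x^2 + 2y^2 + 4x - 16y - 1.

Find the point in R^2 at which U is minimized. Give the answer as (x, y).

(-2, 4)

U(x,y) separates as P(x) + Q(y) − 1, so its minimum is min P + min Q − 1.
P'(x) = 2x + 4 vanishes at x ∈ {-2}; Q'(y) = 4y - 16 vanishes at y ∈ {4}.
Local minima of P (where P''>0): P(-2)=-4. Local minima of Q: Q(4)=-32.
So the global minimum of U is P(-2) + Q(4) − 1 = -4 − 32 − 1 = -37, attained at (-2, 4).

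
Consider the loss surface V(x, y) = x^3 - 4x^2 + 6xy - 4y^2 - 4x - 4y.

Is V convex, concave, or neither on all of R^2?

The term x^3 is cubic, so the Hessian is not constant.
∂²V/∂x² = 6x - 8, which takes both signs as x varies (negative for sufficiently negative x). A diagonal entry of the Hessian changing sign means the Hessian is neither positive- nor negative-semidefinite on all of R^2.

neither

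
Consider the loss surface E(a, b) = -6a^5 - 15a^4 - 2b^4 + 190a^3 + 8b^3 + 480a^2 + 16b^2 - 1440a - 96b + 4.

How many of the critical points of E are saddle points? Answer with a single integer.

E separates as a function of a plus a function of b, so ∇E=0 decouples.
∂E/∂a = -30(a - 4)(a - 1)(a + 3)(a + 4) = 0 at a ∈ {-4, -3, 1, 4}; ∂E/∂b = -8(b - 3)(b - 2)(b + 2) = 0 at b ∈ {-2, 2, 3}.
The Hessian is diagonal: diag(E_aa, E_bb). Second derivatives: E_aa(-4)=1200, E_aa(-3)=-840, E_aa(1)=1800, E_aa(4)=-5040; E_bb(-2)=-160, E_bb(2)=32, E_bb(3)=-40.
Saddle points occur where the two diagonal entries have opposite signs: (-4, -2), (-4, 3), (-3, 2), (1, -2), (1, 3), (4, 2). Count: 6.

6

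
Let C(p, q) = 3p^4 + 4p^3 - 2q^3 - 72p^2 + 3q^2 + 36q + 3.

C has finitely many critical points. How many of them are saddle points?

C separates as a function of p plus a function of q, so ∇C=0 decouples.
∂C/∂p = 12p(p - 3)(p + 4) = 0 at p ∈ {-4, 0, 3}; ∂C/∂q = -6(q - 3)(q + 2) = 0 at q ∈ {-2, 3}.
The Hessian is diagonal: diag(C_pp, C_qq). Second derivatives: C_pp(-4)=336, C_pp(0)=-144, C_pp(3)=252; C_qq(-2)=30, C_qq(3)=-30.
Saddle points occur where the two diagonal entries have opposite signs: (-4, 3), (0, -2), (3, 3). Count: 3.

3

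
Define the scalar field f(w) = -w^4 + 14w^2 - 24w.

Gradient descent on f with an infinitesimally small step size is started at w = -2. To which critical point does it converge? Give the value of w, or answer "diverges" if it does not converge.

1

f'(w) = -4(w - 2)(w - 1)(w + 3), so f'(-2) = -48.
Gradient descent moves in the -f' direction, i.e. w is increasing.
The nearest critical point in that direction is w = 1, where f'' = 16 > 0 (a local minimum). The iterate converges there.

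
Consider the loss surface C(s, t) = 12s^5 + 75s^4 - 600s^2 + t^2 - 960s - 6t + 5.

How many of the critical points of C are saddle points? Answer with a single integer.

2

C separates as a function of s plus a function of t, so ∇C=0 decouples.
∂C/∂s = 60(s - 2)(s + 1)(s + 2)(s + 4) = 0 at s ∈ {-4, -2, -1, 2}; ∂C/∂t = 2(t - 3) = 0 at t ∈ {3}.
The Hessian is diagonal: diag(C_ss, C_tt). Second derivatives: C_ss(-4)=-2160, C_ss(-2)=480, C_ss(-1)=-540, C_ss(2)=4320; C_tt(3)=2.
Saddle points occur where the two diagonal entries have opposite signs: (-4, 3), (-1, 3). Count: 2.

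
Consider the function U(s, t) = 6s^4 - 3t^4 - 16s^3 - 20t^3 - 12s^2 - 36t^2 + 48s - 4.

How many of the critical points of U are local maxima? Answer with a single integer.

U separates as a function of s plus a function of t, so ∇U=0 decouples.
∂U/∂s = 24(s - 2)(s - 1)(s + 1) = 0 at s ∈ {-1, 1, 2}; ∂U/∂t = -12t(t + 2)(t + 3) = 0 at t ∈ {-3, -2, 0}.
The Hessian is diagonal: diag(U_ss, U_tt). Second derivatives: U_ss(-1)=144, U_ss(1)=-48, U_ss(2)=72; U_tt(-3)=-36, U_tt(-2)=24, U_tt(0)=-72.
Local maxima occur where both diagonal entries negative: (1, -3), (1, 0). Count: 2.

2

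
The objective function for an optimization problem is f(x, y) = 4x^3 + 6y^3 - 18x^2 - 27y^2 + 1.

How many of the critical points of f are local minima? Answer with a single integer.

f separates as a function of x plus a function of y, so ∇f=0 decouples.
∂f/∂x = 12x(x - 3) = 0 at x ∈ {0, 3}; ∂f/∂y = 18y(y - 3) = 0 at y ∈ {0, 3}.
The Hessian is diagonal: diag(f_xx, f_yy). Second derivatives: f_xx(0)=-36, f_xx(3)=36; f_yy(0)=-54, f_yy(3)=54.
Local minima occur where both diagonal entries positive: (3, 3). Count: 1.

1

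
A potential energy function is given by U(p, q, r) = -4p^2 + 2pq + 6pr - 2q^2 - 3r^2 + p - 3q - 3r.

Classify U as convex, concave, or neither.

concave

U is quadratic, so its Hessian is the constant matrix H = [[-8, 2, 6], [2, -4, 0], [6, 0, -6]].
Leading principal minors: -8, 28, -24.
Signs alternate −, +, − ⇒ H ≺ 0 ⇒ concave.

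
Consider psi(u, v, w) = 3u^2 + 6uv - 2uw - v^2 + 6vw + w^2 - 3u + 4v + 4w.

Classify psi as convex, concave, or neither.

psi is quadratic, so its Hessian is the constant matrix H = [[6, 6, -2], [6, -2, 6], [-2, 6, 2]].
Leading principal minors: 6, -48, -448.
Neither pattern holds ⇒ H is indefinite ⇒ neither convex nor concave.

neither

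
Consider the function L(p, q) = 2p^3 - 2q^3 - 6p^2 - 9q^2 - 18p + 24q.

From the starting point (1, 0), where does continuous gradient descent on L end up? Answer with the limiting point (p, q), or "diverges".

(3, -4)

L is separable, so gradient descent decouples: p follows -∂L/∂p, q follows -∂L/∂q.
∂L/∂p = 6(p - 3)(p + 1); at p=1 this is -24, so p increases.
∂L/∂q = -6(q - 1)(q + 4); at q=0 this is 24, so q decreases.
p converges to its nearest critical value 3 (a local min of the p-part); q converges to -4. The iterate converges to (3, -4).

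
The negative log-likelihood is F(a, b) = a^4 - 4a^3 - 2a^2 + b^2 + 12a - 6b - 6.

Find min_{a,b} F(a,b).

-24

F(a,b) separates as P(a) + Q(b) − 6, so its minimum is min P + min Q − 6.
P'(a) = 4(a - 3)(a - 1)(a + 1) vanishes at a ∈ {-1, 1, 3}; Q'(b) = 2b - 6 vanishes at b ∈ {3}.
Local minima of P (where P''>0): P(-1)=-9, P(3)=-9. Local minima of Q: Q(3)=-9.
So the global minimum of F is P(-1) + Q(3) − 6 = -9 − 9 − 6 = -24, attained at (-1, 3).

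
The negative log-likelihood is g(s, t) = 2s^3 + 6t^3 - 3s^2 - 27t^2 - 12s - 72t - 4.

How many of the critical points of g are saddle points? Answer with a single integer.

2

g separates as a function of s plus a function of t, so ∇g=0 decouples.
∂g/∂s = 6(s - 2)(s + 1) = 0 at s ∈ {-1, 2}; ∂g/∂t = 18(t - 4)(t + 1) = 0 at t ∈ {-1, 4}.
The Hessian is diagonal: diag(g_ss, g_tt). Second derivatives: g_ss(-1)=-18, g_ss(2)=18; g_tt(-1)=-90, g_tt(4)=90.
Saddle points occur where the two diagonal entries have opposite signs: (-1, 4), (2, -1). Count: 2.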